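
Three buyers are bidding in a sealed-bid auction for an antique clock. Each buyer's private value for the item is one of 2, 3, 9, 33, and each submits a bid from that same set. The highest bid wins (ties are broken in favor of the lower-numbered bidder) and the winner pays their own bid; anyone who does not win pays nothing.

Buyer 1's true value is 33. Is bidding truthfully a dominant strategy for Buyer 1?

Consider the case where Buyer 2 bids 2 and Buyer 3 bids 2.
Truthful bid 33: wins, pays 33, utility 33 - 33 = 0.
Bid 2 instead: wins, pays 2, utility 33 - 2 = 31.
Since 31 > 0, bidding 2 is strictly better here, so truthful bidding is not dominant.

No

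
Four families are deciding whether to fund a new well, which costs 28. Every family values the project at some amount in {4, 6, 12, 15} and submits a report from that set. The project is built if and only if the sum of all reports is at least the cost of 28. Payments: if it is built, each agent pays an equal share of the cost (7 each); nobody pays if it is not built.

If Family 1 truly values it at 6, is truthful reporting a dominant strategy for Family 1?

Consider the case where Family 2 reports 4, Family 3 reports 4 and Family 4 reports 15.
Truthful report 6: project built, pays 7, utility 6 - 7 = -1.
Report 4 instead: project not built, utility 0.
Since 0 > -1, reporting 4 is strictly better here, so truthful reporting is not dominant.

No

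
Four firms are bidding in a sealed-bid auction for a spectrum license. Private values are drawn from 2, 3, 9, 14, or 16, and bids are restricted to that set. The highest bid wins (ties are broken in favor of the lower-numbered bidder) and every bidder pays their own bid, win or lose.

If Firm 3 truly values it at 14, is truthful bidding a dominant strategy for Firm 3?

No

Consider the case where Firm 1 bids 2, Firm 2 bids 2 and Firm 4 bids 2.
Truthful bid 14: wins, pays 14, utility 14 - 14 = 0.
Bid 3 instead: wins, pays 3, utility 14 - 3 = 11.
Since 11 > 0, bidding 3 is strictly better here, so truthful bidding is not dominant.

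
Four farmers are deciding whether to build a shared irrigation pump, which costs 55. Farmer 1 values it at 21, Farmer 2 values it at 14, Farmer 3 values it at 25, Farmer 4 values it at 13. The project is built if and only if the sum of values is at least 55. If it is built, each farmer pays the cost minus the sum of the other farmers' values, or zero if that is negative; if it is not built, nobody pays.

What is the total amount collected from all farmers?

10

Total value 73 ≥ cost 55, so it is built.
Farmer 1: others sum to 52; max(0, 55 - 52) = 3.
Farmer 2: others sum to 59; max(0, 55 - 59) = 0.
Farmer 3: others sum to 48; max(0, 55 - 48) = 7.
Farmer 4: others sum to 60; max(0, 55 - 60) = 0.
Total collected = 3 + 0 + 7 + 0 = 10.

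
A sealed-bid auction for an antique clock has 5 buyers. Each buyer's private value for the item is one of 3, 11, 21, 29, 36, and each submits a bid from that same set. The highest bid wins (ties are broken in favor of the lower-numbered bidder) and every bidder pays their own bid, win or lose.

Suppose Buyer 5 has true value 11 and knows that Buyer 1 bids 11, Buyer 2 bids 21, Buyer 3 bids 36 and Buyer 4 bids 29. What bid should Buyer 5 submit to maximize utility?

3

Bid 3: loses but pays 3, utility -3.
Bid 11: loses but pays 11, utility -11.
Bid 21: loses but pays 21, utility -21.
Bid 29: loses but pays 29, utility -29.
Bid 36: loses but pays 36, utility -36.
The best choice is 3 with utility -3.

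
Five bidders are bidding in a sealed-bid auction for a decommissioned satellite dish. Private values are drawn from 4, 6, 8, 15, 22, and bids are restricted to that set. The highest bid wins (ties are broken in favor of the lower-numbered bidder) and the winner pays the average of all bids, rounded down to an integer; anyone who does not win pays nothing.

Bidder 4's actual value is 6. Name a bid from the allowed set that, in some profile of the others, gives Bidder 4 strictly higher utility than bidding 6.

Suppose Bidder 1 bids 4, Bidder 2 bids 4, Bidder 3 bids 4 and Bidder 5 bids 8.
Bid 6: loses, pays 0, utility 0.
Bid 8: wins, pays 5, utility 6 - 5 = 1.
So bidding 8 beats truth here (1 > 0).

8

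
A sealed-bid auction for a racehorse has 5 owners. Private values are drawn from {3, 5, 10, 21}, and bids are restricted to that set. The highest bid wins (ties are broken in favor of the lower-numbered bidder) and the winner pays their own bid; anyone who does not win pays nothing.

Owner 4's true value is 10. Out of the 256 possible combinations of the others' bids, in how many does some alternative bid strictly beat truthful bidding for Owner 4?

2

Others bid (3, 3, 3, 3): truth gives 0; bid 5 gives 5 > 0. Violating.
Others bid (3, 3, 3, 5): truth gives 0; bid 5 gives 5 > 0. Violating.
Others bid (3, 3, 3, 10): truth gives 0; no alternative beats it.
Others bid (3, 3, 3, 21): truth gives 0; no alternative beats it.
(Checking all 256 profiles: 2 have a profitable deviation, 254 do not.)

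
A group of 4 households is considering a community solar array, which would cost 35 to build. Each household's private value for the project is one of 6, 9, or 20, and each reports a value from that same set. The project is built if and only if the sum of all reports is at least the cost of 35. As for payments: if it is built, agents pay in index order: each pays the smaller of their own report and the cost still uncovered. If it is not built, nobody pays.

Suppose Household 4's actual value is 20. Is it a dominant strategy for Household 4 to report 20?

Check each profile of the others' reports and compare truth against every alternative report.
Others report (6, 9, 9): truth gives 9, best alternative gives 0.
Others report (9, 6, 9): truth gives 9, best alternative gives 0.
Others report (9, 9, 6): truth gives 9, best alternative gives 0.
Others report (6, 6, 9): truth gives 6, best alternative gives 0.
Others report (6, 9, 6): truth gives 6, best alternative gives 0.
Others report (9, 6, 6): truth gives 6, best alternative gives 0.
(Remaining 21 profiles checked similarly; truth is weakly best in each.)
In every case the truthful report is at least as good as any alternative, so it is a dominant strategy.

Yes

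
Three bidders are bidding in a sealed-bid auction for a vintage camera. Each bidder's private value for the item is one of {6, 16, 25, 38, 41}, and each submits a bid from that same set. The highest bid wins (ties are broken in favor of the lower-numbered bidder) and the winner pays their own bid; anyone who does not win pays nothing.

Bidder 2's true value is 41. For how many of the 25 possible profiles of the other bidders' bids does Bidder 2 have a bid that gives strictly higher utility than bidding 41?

12

Others bid (6, 6): truth gives 0; bid 16 gives 25 > 0. Violating.
Others bid (6, 16): truth gives 0; bid 16 gives 25 > 0. Violating.
Others bid (6, 25): truth gives 0; bid 25 gives 16 > 0. Violating.
Others bid (6, 38): truth gives 0; bid 38 gives 3 > 0. Violating.
Others bid (6, 41): truth gives 0; no alternative beats it.
Others bid (16, 41): truth gives 0; no alternative beats it.
(Checking all 25 profiles: 12 have a profitable deviation, 13 do not.)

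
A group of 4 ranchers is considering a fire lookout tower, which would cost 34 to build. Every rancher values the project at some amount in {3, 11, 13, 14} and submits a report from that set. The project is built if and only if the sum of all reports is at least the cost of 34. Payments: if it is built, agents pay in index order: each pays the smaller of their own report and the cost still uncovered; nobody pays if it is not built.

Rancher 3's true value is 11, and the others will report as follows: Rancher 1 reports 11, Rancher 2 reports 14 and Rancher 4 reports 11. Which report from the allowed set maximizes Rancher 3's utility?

Report 3: project built, pays 3, utility 11 - 3 = 8.
Report 11: project built, pays 9, utility 11 - 9 = 2.
Report 13: project built, pays 9, utility 11 - 9 = 2.
Report 14: project built, pays 9, utility 11 - 9 = 2.
The best choice is 3 with utility 8.

3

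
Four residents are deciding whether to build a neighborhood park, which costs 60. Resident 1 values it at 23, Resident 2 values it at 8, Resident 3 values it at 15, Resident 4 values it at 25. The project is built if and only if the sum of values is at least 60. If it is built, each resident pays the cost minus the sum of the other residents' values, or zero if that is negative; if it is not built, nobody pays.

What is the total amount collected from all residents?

30

Total value 71 ≥ cost 60, so it is built.
Resident 1: others sum to 48; max(0, 60 - 48) = 12.
Resident 2: others sum to 63; max(0, 60 - 63) = 0.
Resident 3: others sum to 56; max(0, 60 - 56) = 4.
Resident 4: others sum to 46; max(0, 60 - 46) = 14.
Total collected = 12 + 0 + 4 + 14 = 30.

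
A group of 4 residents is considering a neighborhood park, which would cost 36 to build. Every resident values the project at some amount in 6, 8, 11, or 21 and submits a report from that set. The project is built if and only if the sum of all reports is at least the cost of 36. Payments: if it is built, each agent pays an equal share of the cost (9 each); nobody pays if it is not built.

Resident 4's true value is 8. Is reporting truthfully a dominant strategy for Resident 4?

No

Consider the case where Resident 1 reports 6, Resident 2 reports 11 and Resident 3 reports 11.
Truthful report 8: project built, pays 9, utility 8 - 9 = -1.
Report 6 instead: project not built, utility 0.
Since 0 > -1, reporting 6 is strictly better here, so truthful reporting is not dominant.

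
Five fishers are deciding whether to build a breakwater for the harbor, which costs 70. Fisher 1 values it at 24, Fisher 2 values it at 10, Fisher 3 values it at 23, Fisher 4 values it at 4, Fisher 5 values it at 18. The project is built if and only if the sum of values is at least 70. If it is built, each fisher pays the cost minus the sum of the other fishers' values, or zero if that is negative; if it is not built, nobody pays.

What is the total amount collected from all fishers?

Total value 79 ≥ cost 70, so it is built.
Fisher 1: others sum to 55; max(0, 70 - 55) = 15.
Fisher 2: others sum to 69; max(0, 70 - 69) = 1.
Fisher 3: others sum to 56; max(0, 70 - 56) = 14.
Fisher 4: others sum to 75; max(0, 70 - 75) = 0.
Fisher 5: others sum to 61; max(0, 70 - 61) = 9.
Total collected = 15 + 1 + 14 + 0 + 9 = 39.

39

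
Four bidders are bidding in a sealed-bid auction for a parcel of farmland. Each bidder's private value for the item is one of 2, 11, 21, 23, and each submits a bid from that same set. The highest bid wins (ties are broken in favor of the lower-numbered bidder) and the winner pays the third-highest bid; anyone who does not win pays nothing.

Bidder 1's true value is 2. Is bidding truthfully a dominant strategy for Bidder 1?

Yes

Check each profile of the others' bids and compare truth against every alternative bid.
Others bid (2, 11, 11): truth gives 0, best alternative gives -9.
Others bid (11, 2, 11): truth gives 0, best alternative gives -9.
Others bid (11, 11, 2): truth gives 0, best alternative gives -9.
Others bid (11, 11, 11): truth gives 0, best alternative gives -9.
Others bid (2, 2, 2): truth gives 0, best alternative gives 0.
Others bid (2, 2, 11): truth gives 0, best alternative gives 0.
(Remaining 58 profiles checked similarly; truth is weakly best in each.)
In every case the truthful bid is at least as good as any alternative, so it is a dominant strategy.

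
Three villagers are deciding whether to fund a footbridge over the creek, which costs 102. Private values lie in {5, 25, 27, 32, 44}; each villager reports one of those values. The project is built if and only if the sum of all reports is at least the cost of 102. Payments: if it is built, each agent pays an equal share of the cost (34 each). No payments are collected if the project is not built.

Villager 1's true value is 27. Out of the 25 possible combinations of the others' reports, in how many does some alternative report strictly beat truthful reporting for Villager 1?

3

Others report (32, 44): truth gives -7; report 5 gives 0 > -7. Violating.
Others report (44, 32): truth gives -7; report 5 gives 0 > -7. Violating.
Others report (44, 44): truth gives -7; report 5 gives 0 > -7. Violating.
Others report (5, 5): truth gives 0; no alternative beats it.
Others report (5, 25): truth gives 0; no alternative beats it.
(Checking all 25 profiles: 3 have a profitable deviation, 22 do not.)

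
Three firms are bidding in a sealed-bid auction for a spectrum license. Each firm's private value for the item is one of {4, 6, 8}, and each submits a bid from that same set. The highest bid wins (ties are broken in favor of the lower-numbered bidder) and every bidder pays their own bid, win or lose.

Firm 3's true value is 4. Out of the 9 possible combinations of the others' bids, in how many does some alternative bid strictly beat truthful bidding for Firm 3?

1

Others bid (4, 4): truth gives -4; bid 6 gives -2 > -4. Violating.
Others bid (4, 6): truth gives -4; no alternative beats it.
Others bid (4, 8): truth gives -4; no alternative beats it.
(Checking all 9 profiles: 1 has a profitable deviation, 8 do not.)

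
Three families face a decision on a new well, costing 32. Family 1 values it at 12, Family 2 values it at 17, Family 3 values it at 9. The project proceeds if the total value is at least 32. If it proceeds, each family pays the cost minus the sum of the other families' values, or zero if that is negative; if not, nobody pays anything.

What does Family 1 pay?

6

Total value 38 ≥ cost 32, so the project is built.
The other families' values sum to 26.
Cost minus that sum is 32 - 26 = 6.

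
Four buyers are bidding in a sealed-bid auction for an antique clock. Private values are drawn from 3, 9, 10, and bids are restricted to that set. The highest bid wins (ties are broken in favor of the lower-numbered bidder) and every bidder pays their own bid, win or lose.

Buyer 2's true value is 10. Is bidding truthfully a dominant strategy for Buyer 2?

Consider the case where Buyer 1 bids 3, Buyer 3 bids 3 and Buyer 4 bids 3.
Truthful bid 10: wins, pays 10, utility 10 - 10 = 0.
Bid 9 instead: wins, pays 9, utility 10 - 9 = 1.
Since 1 > 0, bidding 9 is strictly better here, so truthful bidding is not dominant.

No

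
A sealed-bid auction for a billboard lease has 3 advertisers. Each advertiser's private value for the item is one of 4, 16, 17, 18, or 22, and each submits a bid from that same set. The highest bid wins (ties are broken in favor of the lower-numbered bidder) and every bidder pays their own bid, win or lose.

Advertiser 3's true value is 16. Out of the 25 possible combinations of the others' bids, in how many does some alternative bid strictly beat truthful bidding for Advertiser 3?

Others bid (4, 16): truth gives -16; bid 17 gives -1 > -16. Violating.
Others bid (4, 17): truth gives -16; bid 18 gives -2 > -16. Violating.
Others bid (4, 18): truth gives -16; bid 4 gives -4 > -16. Violating.
Others bid (4, 22): truth gives -16; bid 4 gives -4 > -16. Violating.
Others bid (4, 4): truth gives 0; no alternative beats it.
(Checking all 25 profiles: 24 have a profitable deviation, 1 does not.)

24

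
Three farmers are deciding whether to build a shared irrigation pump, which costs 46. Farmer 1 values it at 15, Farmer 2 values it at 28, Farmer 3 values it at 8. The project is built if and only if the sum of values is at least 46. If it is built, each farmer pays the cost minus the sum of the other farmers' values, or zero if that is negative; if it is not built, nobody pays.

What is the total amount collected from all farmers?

36

Total value 51 ≥ cost 46, so it is built.
Farmer 1: others sum to 36; max(0, 46 - 36) = 10.
Farmer 2: others sum to 23; max(0, 46 - 23) = 23.
Farmer 3: others sum to 43; max(0, 46 - 43) = 3.
Total collected = 10 + 23 + 3 = 36.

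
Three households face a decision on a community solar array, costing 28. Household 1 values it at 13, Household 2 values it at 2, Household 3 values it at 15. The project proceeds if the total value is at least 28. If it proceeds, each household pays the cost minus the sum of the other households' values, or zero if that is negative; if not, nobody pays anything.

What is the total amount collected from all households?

24

Total value 30 ≥ cost 28, so it is built.
Household 1: others sum to 17; max(0, 28 - 17) = 11.
Household 2: others sum to 28; max(0, 28 - 28) = 0.
Household 3: others sum to 15; max(0, 28 - 15) = 13.
Total collected = 11 + 0 + 13 = 24.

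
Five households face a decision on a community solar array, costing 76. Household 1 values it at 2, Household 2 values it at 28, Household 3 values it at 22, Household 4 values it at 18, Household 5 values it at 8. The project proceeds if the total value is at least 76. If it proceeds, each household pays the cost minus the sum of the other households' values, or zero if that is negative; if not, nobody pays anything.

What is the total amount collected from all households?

Total value 78 ≥ cost 76, so it is built.
Household 1: others sum to 76; max(0, 76 - 76) = 0.
Household 2: others sum to 50; max(0, 76 - 50) = 26.
Household 3: others sum to 56; max(0, 76 - 56) = 20.
Household 4: others sum to 60; max(0, 76 - 60) = 16.
Household 5: others sum to 70; max(0, 76 - 70) = 6.
Total collected = 0 + 26 + 20 + 16 + 6 = 68.

68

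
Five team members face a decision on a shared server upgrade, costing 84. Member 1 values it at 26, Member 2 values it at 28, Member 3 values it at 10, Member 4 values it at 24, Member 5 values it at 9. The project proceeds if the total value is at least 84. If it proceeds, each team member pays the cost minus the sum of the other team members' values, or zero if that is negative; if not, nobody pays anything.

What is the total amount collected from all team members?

Total value 97 ≥ cost 84, so it is built.
Member 1: others sum to 71; max(0, 84 - 71) = 13.
Member 2: others sum to 69; max(0, 84 - 69) = 15.
Member 3: others sum to 87; max(0, 84 - 87) = 0.
Member 4: others sum to 73; max(0, 84 - 73) = 11.
Member 5: others sum to 88; max(0, 84 - 88) = 0.
Total collected = 13 + 15 + 0 + 11 + 0 = 39.

39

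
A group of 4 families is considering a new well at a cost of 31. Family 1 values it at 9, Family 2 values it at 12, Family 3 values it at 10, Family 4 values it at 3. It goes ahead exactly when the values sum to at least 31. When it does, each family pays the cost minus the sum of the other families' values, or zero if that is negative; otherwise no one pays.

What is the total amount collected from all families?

22

Total value 34 ≥ cost 31, so it is built.
Family 1: others sum to 25; max(0, 31 - 25) = 6.
Family 2: others sum to 22; max(0, 31 - 22) = 9.
Family 3: others sum to 24; max(0, 31 - 24) = 7.
Family 4: others sum to 31; max(0, 31 - 31) = 0.
Total collected = 6 + 9 + 7 + 0 = 22.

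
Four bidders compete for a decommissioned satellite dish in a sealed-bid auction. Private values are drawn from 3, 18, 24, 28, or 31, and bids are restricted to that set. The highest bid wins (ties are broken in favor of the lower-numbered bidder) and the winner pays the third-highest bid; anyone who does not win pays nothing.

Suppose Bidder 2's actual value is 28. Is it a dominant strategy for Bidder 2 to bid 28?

Consider the case where Bidder 1 bids 3, Bidder 3 bids 3 and Bidder 4 bids 31.
Truthful bid 28: loses, pays 0, utility 0.
Bid 31 instead: wins, pays 3, utility 28 - 3 = 25.
Since 25 > 0, bidding 31 is strictly better here, so truthful bidding is not dominant.

No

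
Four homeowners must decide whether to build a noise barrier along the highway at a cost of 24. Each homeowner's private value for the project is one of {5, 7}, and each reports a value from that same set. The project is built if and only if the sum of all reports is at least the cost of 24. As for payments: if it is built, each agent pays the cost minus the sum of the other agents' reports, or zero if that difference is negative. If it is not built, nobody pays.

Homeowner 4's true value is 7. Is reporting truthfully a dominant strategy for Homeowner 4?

Check each profile of the others' reports and compare truth against every alternative report.
Others report (7, 7, 7): truth gives 4, best alternative gives 4.
Others report (5, 7, 7): truth gives 2, best alternative gives 2.
Others report (7, 5, 7): truth gives 2, best alternative gives 2.
Others report (7, 7, 5): truth gives 2, best alternative gives 2.
Others report (5, 5, 5): truth gives 0, best alternative gives 0.
Others report (5, 5, 7): truth gives 0, best alternative gives 0.
(Remaining 2 profiles checked similarly; truth is weakly best in each.)
In every case the truthful report is at least as good as any alternative, so it is a dominant strategy.

Yes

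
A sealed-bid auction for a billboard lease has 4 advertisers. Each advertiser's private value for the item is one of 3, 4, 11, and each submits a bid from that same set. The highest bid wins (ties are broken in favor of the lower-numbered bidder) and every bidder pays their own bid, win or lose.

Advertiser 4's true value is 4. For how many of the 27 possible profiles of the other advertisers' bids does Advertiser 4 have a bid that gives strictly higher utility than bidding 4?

Others bid (3, 3, 4): truth gives -4; bid 3 gives -3 > -4. Violating.
Others bid (3, 3, 11): truth gives -4; bid 3 gives -3 > -4. Violating.
Others bid (3, 4, 3): truth gives -4; bid 3 gives -3 > -4. Violating.
Others bid (3, 4, 4): truth gives -4; bid 3 gives -3 > -4. Violating.
Others bid (3, 3, 3): truth gives 0; no alternative beats it.
(Checking all 27 profiles: 26 have a profitable deviation, 1 does not.)

26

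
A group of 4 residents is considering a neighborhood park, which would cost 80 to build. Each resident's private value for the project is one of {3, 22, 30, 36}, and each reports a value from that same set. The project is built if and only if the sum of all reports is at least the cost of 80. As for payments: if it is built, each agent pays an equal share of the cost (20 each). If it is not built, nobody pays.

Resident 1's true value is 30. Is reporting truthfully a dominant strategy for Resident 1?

Consider the case where Resident 2 reports 3, Resident 3 reports 22 and Resident 4 reports 22.
Truthful report 30: project not built, utility 0.
Report 36 instead: project built, pays 20, utility 30 - 20 = 10.
Since 10 > 0, reporting 36 is strictly better here, so truthful reporting is not dominant.

No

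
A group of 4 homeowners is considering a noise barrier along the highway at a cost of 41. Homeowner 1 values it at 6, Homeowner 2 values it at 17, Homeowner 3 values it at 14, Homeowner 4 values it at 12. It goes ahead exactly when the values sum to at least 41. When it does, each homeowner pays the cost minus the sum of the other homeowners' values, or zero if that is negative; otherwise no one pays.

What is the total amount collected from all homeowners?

Total value 49 ≥ cost 41, so it is built.
Homeowner 1: others sum to 43; max(0, 41 - 43) = 0.
Homeowner 2: others sum to 32; max(0, 41 - 32) = 9.
Homeowner 3: others sum to 35; max(0, 41 - 35) = 6.
Homeowner 4: others sum to 37; max(0, 41 - 37) = 4.
Total collected = 0 + 9 + 6 + 4 = 19.

19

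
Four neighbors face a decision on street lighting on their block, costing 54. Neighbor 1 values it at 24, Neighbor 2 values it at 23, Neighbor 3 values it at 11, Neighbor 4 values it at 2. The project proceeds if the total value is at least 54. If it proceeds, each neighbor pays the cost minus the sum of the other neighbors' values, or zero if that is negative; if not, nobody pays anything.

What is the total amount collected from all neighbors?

40

Total value 60 ≥ cost 54, so it is built.
Neighbor 1: others sum to 36; max(0, 54 - 36) = 18.
Neighbor 2: others sum to 37; max(0, 54 - 37) = 17.
Neighbor 3: others sum to 49; max(0, 54 - 49) = 5.
Neighbor 4: others sum to 58; max(0, 54 - 58) = 0.
Total collected = 18 + 17 + 5 + 0 = 40.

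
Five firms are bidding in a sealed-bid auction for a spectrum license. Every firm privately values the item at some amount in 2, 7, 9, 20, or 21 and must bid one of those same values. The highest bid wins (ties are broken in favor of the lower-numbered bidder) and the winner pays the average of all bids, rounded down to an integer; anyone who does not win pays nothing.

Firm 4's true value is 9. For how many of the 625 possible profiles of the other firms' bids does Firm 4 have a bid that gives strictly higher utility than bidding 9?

18

Others bid (2, 2, 9, 2): truth gives 0; bid 20 gives 2 > 0. Violating.
Others bid (2, 2, 9, 7): truth gives 0; bid 20 gives 1 > 0. Violating.
Others bid (2, 2, 9, 9): truth gives 0; bid 20 gives 1 > 0. Violating.
Others bid (2, 7, 9, 2): truth gives 0; bid 20 gives 1 > 0. Violating.
Others bid (2, 2, 2, 2): truth gives 6; no alternative beats it.
Others bid (2, 2, 2, 7): truth gives 5; no alternative beats it.
(Checking all 625 profiles: 18 have a profitable deviation, 607 do not.)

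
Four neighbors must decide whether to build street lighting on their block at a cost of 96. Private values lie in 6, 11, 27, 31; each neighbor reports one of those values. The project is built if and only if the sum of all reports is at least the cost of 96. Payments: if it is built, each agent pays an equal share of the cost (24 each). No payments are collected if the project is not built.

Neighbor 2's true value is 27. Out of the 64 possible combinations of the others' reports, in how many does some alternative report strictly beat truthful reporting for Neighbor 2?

6

Others report (6, 31, 31): truth gives 0; report 31 gives 3 > 0. Violating.
Others report (11, 27, 27): truth gives 0; report 31 gives 3 > 0. Violating.
Others report (27, 11, 27): truth gives 0; report 31 gives 3 > 0. Violating.
Others report (27, 27, 11): truth gives 0; report 31 gives 3 > 0. Violating.
Others report (6, 6, 6): truth gives 0; no alternative beats it.
Others report (6, 6, 11): truth gives 0; no alternative beats it.
(Checking all 64 profiles: 6 have a profitable deviation, 58 do not.)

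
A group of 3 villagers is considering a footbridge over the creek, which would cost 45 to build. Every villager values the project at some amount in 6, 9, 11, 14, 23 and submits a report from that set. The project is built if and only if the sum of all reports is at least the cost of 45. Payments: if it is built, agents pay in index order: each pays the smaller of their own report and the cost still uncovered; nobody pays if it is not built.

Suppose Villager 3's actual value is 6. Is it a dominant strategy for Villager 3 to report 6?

Check each profile of the others' reports and compare truth against every alternative report.
Others report (14, 23): truth gives 0, best alternative gives -2.
Others report (23, 14): truth gives 0, best alternative gives -2.
Others report (23, 23): truth gives 6, best alternative gives 6.
Others report (6, 6): truth gives 0, best alternative gives 0.
Others report (6, 9): truth gives 0, best alternative gives 0.
Others report (6, 11): truth gives 0, best alternative gives 0.
(Remaining 19 profiles checked similarly; truth is weakly best in each.)
In every case the truthful report is at least as good as any alternative, so it is a dominant strategy.

Yes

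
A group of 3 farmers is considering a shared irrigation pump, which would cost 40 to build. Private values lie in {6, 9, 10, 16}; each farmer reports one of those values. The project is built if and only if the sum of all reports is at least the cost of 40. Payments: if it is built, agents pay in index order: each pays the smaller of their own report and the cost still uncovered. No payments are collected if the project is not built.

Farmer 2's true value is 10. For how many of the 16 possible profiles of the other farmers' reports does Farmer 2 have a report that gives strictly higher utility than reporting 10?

1

Others report (16, 16): truth gives 0; report 9 gives 1 > 0. Violating.
Others report (6, 6): truth gives 0; no alternative beats it.
Others report (6, 9): truth gives 0; no alternative beats it.
(Checking all 16 profiles: 1 has a profitable deviation, 15 do not.)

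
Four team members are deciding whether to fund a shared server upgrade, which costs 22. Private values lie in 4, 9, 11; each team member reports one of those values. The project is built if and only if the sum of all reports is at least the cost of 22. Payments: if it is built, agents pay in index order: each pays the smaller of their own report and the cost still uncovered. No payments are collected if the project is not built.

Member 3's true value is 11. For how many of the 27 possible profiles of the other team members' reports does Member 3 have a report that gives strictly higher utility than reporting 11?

Others report (4, 4, 9): truth gives 0; report 9 gives 2 > 0. Violating.
Others report (4, 4, 11): truth gives 0; report 4 gives 7 > 0. Violating.
Others report (4, 9, 9): truth gives 2; report 4 gives 7 > 2. Violating.
Others report (4, 9, 11): truth gives 2; report 4 gives 7 > 2. Violating.
Others report (4, 4, 4): truth gives 0; no alternative beats it.
Others report (4, 9, 4): truth gives 2; no alternative beats it.
(Checking all 27 profiles: 12 have a profitable deviation, 15 do not.)

12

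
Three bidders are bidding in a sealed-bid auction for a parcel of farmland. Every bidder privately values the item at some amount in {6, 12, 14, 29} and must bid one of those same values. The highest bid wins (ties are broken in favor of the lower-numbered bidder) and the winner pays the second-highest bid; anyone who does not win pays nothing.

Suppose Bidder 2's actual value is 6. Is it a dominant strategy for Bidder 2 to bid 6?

Check each profile of the others' bids and compare truth against every alternative bid.
Others bid (6, 12): truth gives 0, best alternative gives -6.
Others bid (6, 6): truth gives 0, best alternative gives 0.
Others bid (6, 14): truth gives 0, best alternative gives 0.
Others bid (6, 29): truth gives 0, best alternative gives 0.
Others bid (12, 6): truth gives 0, best alternative gives 0.
Others bid (12, 12): truth gives 0, best alternative gives 0.
(Remaining 10 profiles checked similarly; truth is weakly best in each.)
In every case the truthful bid is at least as good as any alternative, so it is a dominant strategy.

Yes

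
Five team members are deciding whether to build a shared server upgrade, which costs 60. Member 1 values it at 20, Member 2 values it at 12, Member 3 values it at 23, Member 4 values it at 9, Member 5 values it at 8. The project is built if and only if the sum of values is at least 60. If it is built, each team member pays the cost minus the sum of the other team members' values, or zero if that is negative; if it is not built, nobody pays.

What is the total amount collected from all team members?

19

Total value 72 ≥ cost 60, so it is built.
Member 1: others sum to 52; max(0, 60 - 52) = 8.
Member 2: others sum to 60; max(0, 60 - 60) = 0.
Member 3: others sum to 49; max(0, 60 - 49) = 11.
Member 4: others sum to 63; max(0, 60 - 63) = 0.
Member 5: others sum to 64; max(0, 60 - 64) = 0.
Total collected = 8 + 0 + 11 + 0 + 0 = 19.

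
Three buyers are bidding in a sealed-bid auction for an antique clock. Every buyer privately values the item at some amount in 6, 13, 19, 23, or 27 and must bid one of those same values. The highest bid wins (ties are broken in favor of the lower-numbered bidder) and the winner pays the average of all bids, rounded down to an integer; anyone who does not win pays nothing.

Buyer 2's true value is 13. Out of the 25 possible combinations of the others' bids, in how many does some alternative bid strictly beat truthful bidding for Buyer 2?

1

Others bid (13, 6): truth gives 0; bid 19 gives 1 > 0. Violating.
Others bid (6, 6): truth gives 5; no alternative beats it.
Others bid (6, 13): truth gives 3; no alternative beats it.
(Checking all 25 profiles: 1 has a profitable deviation, 24 do not.)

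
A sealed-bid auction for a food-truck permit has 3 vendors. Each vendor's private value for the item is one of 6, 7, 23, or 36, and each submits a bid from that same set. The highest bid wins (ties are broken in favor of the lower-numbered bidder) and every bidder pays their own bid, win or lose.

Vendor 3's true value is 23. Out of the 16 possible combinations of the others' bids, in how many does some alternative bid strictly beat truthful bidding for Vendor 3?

13

Others bid (6, 6): truth gives 0; bid 7 gives 16 > 0. Violating.
Others bid (6, 23): truth gives -23; bid 6 gives -6 > -23. Violating.
Others bid (6, 36): truth gives -23; bid 6 gives -6 > -23. Violating.
Others bid (7, 23): truth gives -23; bid 6 gives -6 > -23. Violating.
Others bid (6, 7): truth gives 0; no alternative beats it.
Others bid (7, 6): truth gives 0; no alternative beats it.
(Checking all 16 profiles: 13 have a profitable deviation, 3 do not.)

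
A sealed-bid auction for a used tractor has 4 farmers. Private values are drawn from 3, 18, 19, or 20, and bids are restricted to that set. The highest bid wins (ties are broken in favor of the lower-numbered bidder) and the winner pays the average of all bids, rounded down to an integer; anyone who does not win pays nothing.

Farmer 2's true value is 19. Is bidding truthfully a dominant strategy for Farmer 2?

No

Consider the case where Farmer 1 bids 3, Farmer 3 bids 3 and Farmer 4 bids 3.
Truthful bid 19: wins, pays 7, utility 19 - 7 = 12.
Bid 18 instead: wins, pays 6, utility 19 - 6 = 13.
Since 13 > 12, bidding 18 is strictly better here, so truthful bidding is not dominant.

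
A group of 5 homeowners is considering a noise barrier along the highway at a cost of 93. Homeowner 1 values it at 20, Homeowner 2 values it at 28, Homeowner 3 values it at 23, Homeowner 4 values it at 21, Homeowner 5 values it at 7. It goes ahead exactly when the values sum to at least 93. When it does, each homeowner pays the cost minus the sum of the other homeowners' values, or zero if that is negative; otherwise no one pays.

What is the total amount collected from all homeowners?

69

Total value 99 ≥ cost 93, so it is built.
Homeowner 1: others sum to 79; max(0, 93 - 79) = 14.
Homeowner 2: others sum to 71; max(0, 93 - 71) = 22.
Homeowner 3: others sum to 76; max(0, 93 - 76) = 17.
Homeowner 4: others sum to 78; max(0, 93 - 78) = 15.
Homeowner 5: others sum to 92; max(0, 93 - 92) = 1.
Total collected = 14 + 22 + 17 + 15 + 1 = 69.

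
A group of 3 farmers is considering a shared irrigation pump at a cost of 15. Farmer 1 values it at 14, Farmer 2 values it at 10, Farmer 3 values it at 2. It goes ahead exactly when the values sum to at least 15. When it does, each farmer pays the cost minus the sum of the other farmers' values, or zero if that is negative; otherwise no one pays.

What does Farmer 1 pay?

3

Total value 26 ≥ cost 15, so the project is built.
The other farmers' values sum to 12.
Cost minus that sum is 15 - 12 = 3.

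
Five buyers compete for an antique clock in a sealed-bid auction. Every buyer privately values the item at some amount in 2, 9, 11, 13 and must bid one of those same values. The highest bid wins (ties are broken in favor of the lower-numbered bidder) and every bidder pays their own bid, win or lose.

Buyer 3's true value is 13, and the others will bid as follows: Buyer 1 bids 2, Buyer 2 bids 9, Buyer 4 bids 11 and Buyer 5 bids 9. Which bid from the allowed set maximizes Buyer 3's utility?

11

Bid 2: loses but pays 2, utility -2.
Bid 9: loses but pays 9, utility -9.
Bid 11: wins, pays 11, utility 13 - 11 = 2.
Bid 13: wins, pays 13, utility 13 - 13 = 0.
The best choice is 11 with utility 2.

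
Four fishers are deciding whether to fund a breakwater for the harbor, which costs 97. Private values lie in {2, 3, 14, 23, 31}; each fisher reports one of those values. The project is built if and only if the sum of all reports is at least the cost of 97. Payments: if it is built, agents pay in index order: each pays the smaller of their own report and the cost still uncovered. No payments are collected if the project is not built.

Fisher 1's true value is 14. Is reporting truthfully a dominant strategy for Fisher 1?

Yes

Check each profile of the others' reports and compare truth against every alternative report.
Others report (2, 2, 2): truth gives 0, best alternative gives 0.
Others report (2, 2, 3): truth gives 0, best alternative gives 0.
Others report (2, 2, 14): truth gives 0, best alternative gives 0.
Others report (2, 2, 23): truth gives 0, best alternative gives 0.
Others report (2, 2, 31): truth gives 0, best alternative gives 0.
Others report (2, 3, 2): truth gives 0, best alternative gives 0.
(Remaining 119 profiles checked similarly; truth is weakly best in each.)
In every case the truthful report is at least as good as any alternative, so it is a dominant strategy.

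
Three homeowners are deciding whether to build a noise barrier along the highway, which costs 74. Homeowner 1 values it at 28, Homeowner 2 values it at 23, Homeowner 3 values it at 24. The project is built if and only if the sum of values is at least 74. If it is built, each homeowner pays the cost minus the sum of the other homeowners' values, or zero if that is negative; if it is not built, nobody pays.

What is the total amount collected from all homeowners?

Total value 75 ≥ cost 74, so it is built.
Homeowner 1: others sum to 47; max(0, 74 - 47) = 27.
Homeowner 2: others sum to 52; max(0, 74 - 52) = 22.
Homeowner 3: others sum to 51; max(0, 74 - 51) = 23.
Total collected = 27 + 22 + 23 = 72.

72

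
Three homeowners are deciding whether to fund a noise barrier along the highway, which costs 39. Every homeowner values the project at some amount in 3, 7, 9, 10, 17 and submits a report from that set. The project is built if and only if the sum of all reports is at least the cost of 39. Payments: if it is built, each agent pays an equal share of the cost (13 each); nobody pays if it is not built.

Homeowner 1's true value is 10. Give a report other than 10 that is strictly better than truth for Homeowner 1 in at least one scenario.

Suppose Homeowner 2 reports 17 and Homeowner 3 reports 17.
Report 10: project built, pays 13, utility 10 - 13 = -3.
Report 3: project not built, utility 0.
So reporting 3 beats truth here (0 > -3).

3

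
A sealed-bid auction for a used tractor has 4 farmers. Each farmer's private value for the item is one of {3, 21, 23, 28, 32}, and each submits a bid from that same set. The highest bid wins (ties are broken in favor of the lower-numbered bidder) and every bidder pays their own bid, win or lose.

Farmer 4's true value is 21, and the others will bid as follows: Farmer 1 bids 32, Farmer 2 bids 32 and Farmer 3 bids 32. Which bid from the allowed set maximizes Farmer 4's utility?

3

Bid 3: loses but pays 3, utility -3.
Bid 21: loses but pays 21, utility -21.
Bid 23: loses but pays 23, utility -23.
Bid 28: loses but pays 28, utility -28.
Bid 32: loses but pays 32, utility -32.
The best choice is 3 with utility -3.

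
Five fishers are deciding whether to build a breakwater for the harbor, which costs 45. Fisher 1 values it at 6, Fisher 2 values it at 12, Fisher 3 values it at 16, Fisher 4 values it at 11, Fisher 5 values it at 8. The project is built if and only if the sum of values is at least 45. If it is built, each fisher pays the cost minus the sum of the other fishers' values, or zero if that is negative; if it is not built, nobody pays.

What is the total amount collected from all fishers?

15

Total value 53 ≥ cost 45, so it is built.
Fisher 1: others sum to 47; max(0, 45 - 47) = 0.
Fisher 2: others sum to 41; max(0, 45 - 41) = 4.
Fisher 3: others sum to 37; max(0, 45 - 37) = 8.
Fisher 4: others sum to 42; max(0, 45 - 42) = 3.
Fisher 5: others sum to 45; max(0, 45 - 45) = 0.
Total collected = 0 + 4 + 8 + 3 + 0 = 15.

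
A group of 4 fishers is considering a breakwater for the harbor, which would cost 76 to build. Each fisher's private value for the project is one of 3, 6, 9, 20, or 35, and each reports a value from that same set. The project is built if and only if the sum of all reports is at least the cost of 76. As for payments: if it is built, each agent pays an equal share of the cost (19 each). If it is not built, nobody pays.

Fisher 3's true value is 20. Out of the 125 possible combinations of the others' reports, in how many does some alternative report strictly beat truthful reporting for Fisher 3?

Others report (3, 3, 35): truth gives 0; report 35 gives 1 > 0. Violating.
Others report (3, 6, 35): truth gives 0; report 35 gives 1 > 0. Violating.
Others report (3, 9, 35): truth gives 0; report 35 gives 1 > 0. Violating.
Others report (3, 20, 20): truth gives 0; report 35 gives 1 > 0. Violating.
Others report (3, 3, 3): truth gives 0; no alternative beats it.
Others report (3, 3, 6): truth gives 0; no alternative beats it.
(Checking all 125 profiles: 36 have a profitable deviation, 89 do not.)

36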